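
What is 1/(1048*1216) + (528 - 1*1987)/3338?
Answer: -929649787/2126920192 ≈ -0.43709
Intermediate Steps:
1/(1048*1216) + (528 - 1*1987)/3338 = (1/1048)*(1/1216) + (528 - 1987)*(1/3338) = 1/1274368 - 1459*1/3338 = 1/1274368 - 1459/3338 = -929649787/2126920192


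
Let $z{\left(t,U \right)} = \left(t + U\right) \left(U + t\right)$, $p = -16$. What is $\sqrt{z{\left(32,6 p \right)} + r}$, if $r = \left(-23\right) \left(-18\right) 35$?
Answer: $\sqrt{18586} \approx 136.33$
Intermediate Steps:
$z{\left(t,U \right)} = \left(U + t\right)^{2}$ ($z{\left(t,U \right)} = \left(U + t\right) \left(U + t\right) = \left(U + t\right)^{2}$)
$r = 14490$ ($r = 414 \cdot 35 = 14490$)
$\sqrt{z{\left(32,6 p \right)} + r} = \sqrt{\left(6 \left(-16\right) + 32\right)^{2} + 14490} = \sqrt{\left(-96 + 32\right)^{2} + 14490} = \sqrt{\left(-64\right)^{2} + 14490} = \sqrt{4096 + 14490} = \sqrt{18586}$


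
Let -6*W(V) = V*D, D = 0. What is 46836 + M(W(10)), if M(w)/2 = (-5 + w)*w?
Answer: 46836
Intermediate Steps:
W(V) = 0 (W(V) = -V*0/6 = -⅙*0 = 0)
M(w) = 2*w*(-5 + w) (M(w) = 2*((-5 + w)*w) = 2*(w*(-5 + w)) = 2*w*(-5 + w))
46836 + M(W(10)) = 46836 + 2*0*(-5 + 0) = 46836 + 2*0*(-5) = 46836 + 0 = 46836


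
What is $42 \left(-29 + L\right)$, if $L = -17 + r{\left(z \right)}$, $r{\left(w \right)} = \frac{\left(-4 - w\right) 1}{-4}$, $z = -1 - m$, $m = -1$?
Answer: $-1890$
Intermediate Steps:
$z = 0$ ($z = -1 - -1 = -1 + 1 = 0$)
$r{\left(w \right)} = 1 + \frac{w}{4}$ ($r{\left(w \right)} = \left(-4 - w\right) \left(- \frac{1}{4}\right) = 1 + \frac{w}{4}$)
$L = -16$ ($L = -17 + \left(1 + \frac{1}{4} \cdot 0\right) = -17 + \left(1 + 0\right) = -17 + 1 = -16$)
$42 \left(-29 + L\right) = 42 \left(-29 - 16\right) = 42 \left(-45\right) = -1890$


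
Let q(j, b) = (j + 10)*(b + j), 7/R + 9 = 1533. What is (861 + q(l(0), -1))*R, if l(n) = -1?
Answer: 1967/508 ≈ 3.8720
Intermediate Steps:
R = 7/1524 (R = 7/(-9 + 1533) = 7/1524 ≈ 0.0045932)
q(j, b) = (10 + j)*(b + j)
(861 + q(l(0), -1))*R = (861 + ((-1)² + 10*(-1) + 10*(-1) - 1*(-1)))*(7/1524) = (861 + (1 - 10 - 10 + 1))*(7/1524) = (861 - 18)*(7/1524) = 843*(7/1524) = 1967/508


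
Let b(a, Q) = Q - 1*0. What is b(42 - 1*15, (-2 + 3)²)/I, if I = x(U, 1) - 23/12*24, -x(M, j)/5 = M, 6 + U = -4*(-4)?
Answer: -1/96 ≈ -0.010417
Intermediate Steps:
U = 10 (U = -6 - 4*(-4) = -6 + 16 = 10)
x(M, j) = -5*M
I = -96 (I = -5*10 - 23/12*24 = -50 - 23*1/12*24 = -50 - 23/12*24 = -50 - 46 = -96)
b(a, Q) = Q (b(a, Q) = Q + 0 = Q)
b(42 - 1*15, (-2 + 3)²)/I = (-2 + 3)²/(-96) = 1²*(-1/96) = 1*(-1/96) = -1/96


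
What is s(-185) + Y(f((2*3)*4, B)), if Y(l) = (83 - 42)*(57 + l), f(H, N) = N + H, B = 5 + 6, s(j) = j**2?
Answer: 37997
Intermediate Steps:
B = 11
f(H, N) = H + N
Y(l) = 2337 + 41*l (Y(l) = 41*(57 + l) = 2337 + 41*l)
s(-185) + Y(f((2*3)*4, B)) = (-185)**2 + (2337 + 41*((2*3)*4 + 11)) = 34225 + (2337 + 41*(6*4 + 11)) = 34225 + (2337 + 41*(24 + 11)) = 34225 + (2337 + 41*35) = 34225 + (2337 + 1435) = 34225 + 3772 = 37997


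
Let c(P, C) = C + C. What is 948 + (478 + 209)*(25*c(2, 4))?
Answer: 138348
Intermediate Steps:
c(P, C) = 2*C
948 + (478 + 209)*(25*c(2, 4)) = 948 + (478 + 209)*(25*(2*4)) = 948 + 687*(25*8) = 948 + 687*200 = 948 + 137400 = 138348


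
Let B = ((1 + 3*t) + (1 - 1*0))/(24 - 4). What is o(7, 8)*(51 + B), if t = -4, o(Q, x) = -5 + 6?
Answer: 101/2 ≈ 50.500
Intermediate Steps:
o(Q, x) = 1
B = -½ (B = ((1 + 3*(-4)) + (1 - 1*0))/(24 - 4) = ((1 - 12) + (1 + 0))/20 = (-11 + 1)*(1/20) = -10*1/20 = -½ ≈ -0.50000)
o(7, 8)*(51 + B) = 1*(51 - ½) = 1*(101/2) = 101/2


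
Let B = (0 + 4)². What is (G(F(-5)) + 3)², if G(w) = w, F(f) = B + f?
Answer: 196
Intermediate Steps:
B = 16 (B = 4² = 16)
F(f) = 16 + f
(G(F(-5)) + 3)² = ((16 - 5) + 3)² = (11 + 3)² = 14² = 196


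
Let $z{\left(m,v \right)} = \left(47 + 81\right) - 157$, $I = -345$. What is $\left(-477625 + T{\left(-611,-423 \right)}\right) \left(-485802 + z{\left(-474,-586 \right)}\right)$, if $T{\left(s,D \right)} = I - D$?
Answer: $232007136557$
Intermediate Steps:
$z{\left(m,v \right)} = -29$ ($z{\left(m,v \right)} = 128 - 157 = -29$)
$T{\left(s,D \right)} = -345 - D$
$\left(-477625 + T{\left(-611,-423 \right)}\right) \left(-485802 + z{\left(-474,-586 \right)}\right) = \left(-477625 - -78\right) \left(-485802 - 29\right) = \left(-477625 + \left(-345 + 423\right)\right) \left(-485831\right) = \left(-477625 + 78\right) \left(-485831\right) = \left(-477547\right) \left(-485831\right) = 232007136557$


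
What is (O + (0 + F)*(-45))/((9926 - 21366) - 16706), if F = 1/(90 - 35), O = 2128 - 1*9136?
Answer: 25699/103202 ≈ 0.24902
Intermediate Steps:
O = -7008 (O = 2128 - 9136 = -7008)
F = 1/55 ≈ 0.018182
(O + (0 + F)*(-45))/((9926 - 21366) - 16706) = (-7008 + (0 + 1/55)*(-45))/((9926 - 21366) - 16706) = (-7008 + (1/55)*(-45))/(-11440 - 16706) = (-7008 - 9/11)/(-28146) = -77097/11*(-1/28146) = 25699/103202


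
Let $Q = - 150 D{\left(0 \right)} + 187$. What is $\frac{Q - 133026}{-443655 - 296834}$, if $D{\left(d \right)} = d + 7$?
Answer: $\frac{133889}{740489} \approx 0.18081$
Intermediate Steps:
$D{\left(d \right)} = 7 + d$
$Q = -863$ ($Q = - 150 \left(7 + 0\right) + 187 = \left(-150\right) 7 + 187 = -1050 + 187 = -863$)
$\frac{Q - 133026}{-443655 - 296834} = \frac{-863 - 133026}{-443655 - 296834} = - \frac{133889}{-740489} = \left(-133889\right) \left(- \frac{1}{740489}\right) = \frac{133889}{740489}$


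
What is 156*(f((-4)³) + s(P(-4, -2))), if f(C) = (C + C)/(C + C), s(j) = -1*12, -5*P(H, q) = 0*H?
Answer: -1716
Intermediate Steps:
P(H, q) = 0 (P(H, q) = -0*H = -⅕*0 = 0)
s(j) = -12
f(C) = 1 (f(C) = (2*C)/((2*C)) = (2*C)*(1/(2*C)) = 1)
156*(f((-4)³) + s(P(-4, -2))) = 156*(1 - 12) = 156*(-11) = -1716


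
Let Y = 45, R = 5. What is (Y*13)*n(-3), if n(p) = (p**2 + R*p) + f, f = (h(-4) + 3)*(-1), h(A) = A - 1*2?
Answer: -1755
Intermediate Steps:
h(A) = -2 + A (h(A) = A - 2 = -2 + A)
f = 3 (f = ((-2 - 4) + 3)*(-1) = (-6 + 3)*(-1) = -3*(-1) = 3)
n(p) = 3 + p**2 + 5*p (n(p) = (p**2 + 5*p) + 3 = 3 + p**2 + 5*p)
(Y*13)*n(-3) = (45*13)*(3 + (-3)**2 + 5*(-3)) = 585*(3 + 9 - 15) = 585*(-3) = -1755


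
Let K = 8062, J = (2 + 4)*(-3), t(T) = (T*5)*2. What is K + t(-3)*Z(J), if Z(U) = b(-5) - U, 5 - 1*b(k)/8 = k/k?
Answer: 6562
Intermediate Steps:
t(T) = 10*T (t(T) = (5*T)*2 = 10*T)
J = -18 (J = 6*(-3) = -18)
b(k) = 32 (b(k) = 40 - 8*k/k = 40 - 8*1 = 40 - 8 = 32)
Z(U) = 32 - U
K + t(-3)*Z(J) = 8062 + (10*(-3))*(32 - 1*(-18)) = 8062 - 30*(32 + 18) = 8062 - 30*50 = 8062 - 1500 = 6562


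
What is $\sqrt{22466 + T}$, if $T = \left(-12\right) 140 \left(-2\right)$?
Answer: $\sqrt{25826} \approx 160.7$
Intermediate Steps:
$T = 3360$ ($T = \left(-1680\right) \left(-2\right) = 3360$)
$\sqrt{22466 + T} = \sqrt{22466 + 3360} = \sqrt{25826}$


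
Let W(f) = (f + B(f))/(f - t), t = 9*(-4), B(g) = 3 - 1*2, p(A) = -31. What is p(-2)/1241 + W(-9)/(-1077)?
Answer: -891521/36087039 ≈ -0.024705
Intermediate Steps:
B(g) = 1 (B(g) = 3 - 2 = 1)
t = -36
W(f) = (1 + f)/(36 + f) (W(f) = (f + 1)/(f - 1*(-36)) = (1 + f)/(f + 36) = (1 + f)/(36 + f))
p(-2)/1241 + W(-9)/(-1077) = -31/1241 + ((1 - 9)/(36 - 9))/(-1077) = -31*1/1241 + (-8/27)*(-1/1077) = -31/1241 + ((1/27)*(-8))*(-1/1077) = -31/1241 - 8/27*(-1/1077) = -31/1241 + 8/29079 = -891521/36087039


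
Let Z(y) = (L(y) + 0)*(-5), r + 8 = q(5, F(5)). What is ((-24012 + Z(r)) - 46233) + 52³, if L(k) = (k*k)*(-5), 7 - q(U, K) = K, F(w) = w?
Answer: 71263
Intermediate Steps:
q(U, K) = 7 - K
r = -6 (r = -8 + (7 - 1*5) = -8 + (7 - 5) = -8 + 2 = -6)
L(k) = -5*k² (L(k) = k²*(-5) = -5*k²)
Z(y) = 25*y² (Z(y) = (-5*y² + 0)*(-5) = -5*y²*(-5) = 25*y²)
((-24012 + Z(r)) - 46233) + 52³ = ((-24012 + 25*(-6)²) - 46233) + 52³ = ((-24012 + 25*36) - 46233) + 140608 = ((-24012 + 900) - 46233) + 140608 = (-23112 - 46233) + 140608 = -69345 + 140608 = 71263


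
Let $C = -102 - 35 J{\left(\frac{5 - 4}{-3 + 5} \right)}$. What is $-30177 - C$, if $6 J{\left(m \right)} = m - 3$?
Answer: $- \frac{361075}{12} \approx -30090.0$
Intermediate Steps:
$J{\left(m \right)} = - \frac{1}{2} + \frac{m}{6}$ ($J{\left(m \right)} = \frac{m - 3}{6} = \frac{-3 + m}{6} = - \frac{1}{2} + \frac{m}{6}$)
$C = - \frac{1049}{12}$ ($C = -102 - 35 \left(- \frac{1}{2} + \frac{\left(5 - 4\right) \frac{1}{-3 + 5}}{6}\right) = -102 - 35 \left(- \frac{1}{2} + \frac{1 \cdot \frac{1}{2}}{6}\right) = -102 - 35 \left(- \frac{1}{2} + \frac{1}{6} \cdot \frac{1}{2}\right) = -102 - 35 \left(- \frac{1}{2} + \frac{1}{12}\right) = -102 - - \frac{175}{12} = -102 + \frac{175}{12} = - \frac{1049}{12} \approx -87.417$)
$-30177 - C = -30177 - - \frac{1049}{12} = -30177 + \frac{1049}{12} = - \frac{361075}{12}$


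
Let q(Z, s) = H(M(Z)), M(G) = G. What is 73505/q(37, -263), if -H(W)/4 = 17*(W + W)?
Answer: -73505/5032 ≈ -14.608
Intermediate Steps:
H(W) = -136*W (H(W) = -68*(W + W) = -68*2*W = -136*W)
q(Z, s) = -136*Z
73505/q(37, -263) = 73505/((-136*37)) = 73505/(-5032) = 73505*(-1/5032) = -73505/5032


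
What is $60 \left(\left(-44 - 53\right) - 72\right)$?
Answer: $-10140$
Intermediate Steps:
$60 \left(\left(-44 - 53\right) - 72\right) = 60 \left(-97 - 72\right) = 60 \left(-169\right) = -10140$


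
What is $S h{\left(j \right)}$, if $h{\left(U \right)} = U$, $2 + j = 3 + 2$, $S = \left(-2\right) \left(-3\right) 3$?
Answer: $54$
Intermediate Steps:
$S = 18$ ($S = 6 \cdot 3 = 18$)
$j = 3$ ($j = -2 + \left(3 + 2\right) = -2 + 5 = 3$)
$S h{\left(j \right)} = 18 \cdot 3 = 54$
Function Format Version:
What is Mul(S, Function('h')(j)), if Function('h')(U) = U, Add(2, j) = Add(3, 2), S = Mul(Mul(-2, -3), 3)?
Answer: 54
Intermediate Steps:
S = 18 (S = Mul(6, 3) = 18)
j = 3 (j = Add(-2, Add(3, 2)) = Add(-2, 5) = 3)
Mul(S, Function('h')(j)) = Mul(18, 3) = 54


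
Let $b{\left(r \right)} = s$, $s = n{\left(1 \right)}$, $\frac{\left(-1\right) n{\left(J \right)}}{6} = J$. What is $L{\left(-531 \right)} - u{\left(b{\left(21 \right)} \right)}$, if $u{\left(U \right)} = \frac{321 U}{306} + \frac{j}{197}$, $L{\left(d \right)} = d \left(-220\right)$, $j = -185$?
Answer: $\frac{391254404}{3349} \approx 1.1683 \cdot 10^{5}$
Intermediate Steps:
$n{\left(J \right)} = - 6 J$
$s = -6$ ($s = \left(-6\right) 1 = -6$)
$b{\left(r \right)} = -6$
$L{\left(d \right)} = - 220 d$
$u{\left(U \right)} = - \frac{185}{197} + \frac{107 U}{102}$ ($u{\left(U \right)} = \frac{321 U}{306} - \frac{185}{197} = 321 U \frac{1}{306} - \frac{185}{197} = \frac{107 U}{102} - \frac{185}{197} = - \frac{185}{197} + \frac{107 U}{102}$)
$L{\left(-531 \right)} - u{\left(b{\left(21 \right)} \right)} = \left(-220\right) \left(-531\right) - \left(- \frac{185}{197} + \frac{107}{102} \left(-6\right)\right) = 116820 - \left(- \frac{185}{197} - \frac{107}{17}\right) = 116820 - - \frac{24224}{3349} = 116820 + \frac{24224}{3349} = \frac{391254404}{3349}$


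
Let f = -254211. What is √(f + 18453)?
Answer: I*√235758 ≈ 485.55*I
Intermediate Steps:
√(f + 18453) = √(-254211 + 18453) = √(-235758) = I*√235758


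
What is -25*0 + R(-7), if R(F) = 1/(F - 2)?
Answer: -⅑ ≈ -0.11111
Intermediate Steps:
R(F) = 1/(-2 + F)
-25*0 + R(-7) = -25*0 + 1/(-2 - 7) = 0 + 1/(-9) = 0 - ⅑ = -⅑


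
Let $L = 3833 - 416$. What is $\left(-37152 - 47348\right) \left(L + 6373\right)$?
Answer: $-827255000$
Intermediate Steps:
$L = 3417$ ($L = 3833 - 416 = 3417$)
$\left(-37152 - 47348\right) \left(L + 6373\right) = \left(-37152 - 47348\right) \left(3417 + 6373\right) = \left(-84500\right) 9790 = -827255000$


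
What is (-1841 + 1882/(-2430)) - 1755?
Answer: -4370081/1215 ≈ -3596.8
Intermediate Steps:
(-1841 + 1882/(-2430)) - 1755 = (-1841 + 1882*(-1/2430)) - 1755 = (-1841 - 941/1215) - 1755 = -2237756/1215 - 1755 = -4370081/1215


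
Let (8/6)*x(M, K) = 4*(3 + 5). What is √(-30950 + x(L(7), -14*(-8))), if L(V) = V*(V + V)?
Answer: 47*I*√14 ≈ 175.86*I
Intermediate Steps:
L(V) = 2*V² (L(V) = V*(2*V) = 2*V²)
x(M, K) = 24 (x(M, K) = 3*(4*(3 + 5))/4 = 3*(4*8)/4 = (¾)*32 = 24)
√(-30950 + x(L(7), -14*(-8))) = √(-30950 + 24) = √(-30926) = 47*I*√14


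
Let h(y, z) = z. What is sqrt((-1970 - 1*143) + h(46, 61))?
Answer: 6*I*sqrt(57) ≈ 45.299*I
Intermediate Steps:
sqrt((-1970 - 1*143) + h(46, 61)) = sqrt((-1970 - 1*143) + 61) = sqrt((-1970 - 143) + 61) = sqrt(-2113 + 61) = sqrt(-2052) = 6*I*sqrt(57)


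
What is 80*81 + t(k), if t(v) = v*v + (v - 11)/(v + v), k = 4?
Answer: 51961/8 ≈ 6495.1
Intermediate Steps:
t(v) = v² + (-11 + v)/(2*v) (t(v) = v² + (-11 + v)/((2*v)) = v² + (-11 + v)*(1/(2*v)) = v² + (-11 + v)/(2*v))
80*81 + t(k) = 80*81 + (½)*(-11 + 4 + 2*4³)/4 = 6480 + (½)*(¼)*(-11 + 4 + 2*64) = 6480 + (½)*(¼)*(-11 + 4 + 128) = 6480 + (½)*(¼)*121 = 6480 + 121/8 = 51961/8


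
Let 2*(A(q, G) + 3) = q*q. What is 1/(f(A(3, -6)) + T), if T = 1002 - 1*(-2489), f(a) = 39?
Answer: 1/3530 ≈ 0.00028329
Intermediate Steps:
A(q, G) = -3 + q²/2 (A(q, G) = -3 + (q*q)/2 = -3 + q²/2)
T = 3491 (T = 1002 + 2489 = 3491)
1/(f(A(3, -6)) + T) = 1/(39 + 3491) = 1/3530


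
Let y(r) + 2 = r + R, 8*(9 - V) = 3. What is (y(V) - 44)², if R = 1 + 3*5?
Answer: 29241/64 ≈ 456.89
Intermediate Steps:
V = 69/8 (V = 9 - ⅛*3 = 9 - 3/8 = 69/8 ≈ 8.6250)
R = 16 (R = 1 + 15 = 16)
y(r) = 14 + r (y(r) = -2 + (r + 16) = -2 + (16 + r) = 14 + r)
(y(V) - 44)² = ((14 + 69/8) - 44)² = (181/8 - 44)² = (-171/8)² = 29241/64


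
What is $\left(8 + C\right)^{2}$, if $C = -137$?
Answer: $16641$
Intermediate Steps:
$\left(8 + C\right)^{2} = \left(8 - 137\right)^{2} = \left(-129\right)^{2} = 16641$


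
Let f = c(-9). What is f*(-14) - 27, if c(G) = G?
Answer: 99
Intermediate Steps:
f = -9
f*(-14) - 27 = -9*(-14) - 27 = 126 - 27 = 99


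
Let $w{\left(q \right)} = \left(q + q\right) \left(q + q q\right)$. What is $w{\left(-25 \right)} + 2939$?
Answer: $-27061$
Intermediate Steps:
$w{\left(q \right)} = 2 q \left(q + q^{2}\right)$
$w{\left(-25 \right)} + 2939 = 2 \left(-25\right)^{2} \left(1 - 25\right) + 2939 = 2 \cdot 625 \left(-24\right) + 2939 = -30000 + 2939 = -27061$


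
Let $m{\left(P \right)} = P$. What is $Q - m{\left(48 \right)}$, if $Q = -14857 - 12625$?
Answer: $-27530$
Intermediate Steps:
$Q = -27482$
$Q - m{\left(48 \right)} = -27482 - 48 = -27530$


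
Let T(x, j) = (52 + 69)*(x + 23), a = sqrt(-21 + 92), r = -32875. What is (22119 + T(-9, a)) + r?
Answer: -9062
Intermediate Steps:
a = sqrt(71) ≈ 8.4261
T(x, j) = 2783 + 121*x (T(x, j) = 121*(23 + x) = 2783 + 121*x)
(22119 + T(-9, a)) + r = (22119 + (2783 + 121*(-9))) - 32875 = (22119 + (2783 - 1089)) - 32875 = (22119 + 1694) - 32875 = 23813 - 32875 = -9062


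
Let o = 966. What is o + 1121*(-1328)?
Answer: -1487722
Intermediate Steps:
o + 1121*(-1328) = 966 + 1121*(-1328) = 966 - 1488688 = -1487722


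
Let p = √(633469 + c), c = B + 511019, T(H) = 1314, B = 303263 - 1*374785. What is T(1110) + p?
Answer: 1314 + √1072966 ≈ 2349.8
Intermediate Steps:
B = -71522 (B = 303263 - 374785 = -71522)
c = 439497 (c = -71522 + 511019 = 439497)
p = √1072966 (p = √(633469 + 439497) = √1072966 ≈ 1035.8)
T(1110) + p = 1314 + √1072966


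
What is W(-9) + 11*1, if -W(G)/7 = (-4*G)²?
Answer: -9061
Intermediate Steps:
W(G) = -112*G² (W(G) = -7*16*G² = -112*G²)
W(-9) + 11*1 = -112*(-9)² + 11*1 = -112*81 + 11 = -9072 + 11 = -9061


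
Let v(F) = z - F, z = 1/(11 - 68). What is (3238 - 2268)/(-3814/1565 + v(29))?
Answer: -43264425/1402954 ≈ -30.838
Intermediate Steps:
z = -1/57 (z = 1/(-57) = -1/57 ≈ -0.017544)
v(F) = -1/57 - F
(3238 - 2268)/(-3814/1565 + v(29)) = (3238 - 2268)/(-3814/1565 + (-1/57 - 1*29)) = 970/(-3814*1/1565 + (-1/57 - 29)) = 970/(-3814/1565 - 1654/57) = 970/(-2805908/89205) = 970*(-89205/2805908) = -43264425/1402954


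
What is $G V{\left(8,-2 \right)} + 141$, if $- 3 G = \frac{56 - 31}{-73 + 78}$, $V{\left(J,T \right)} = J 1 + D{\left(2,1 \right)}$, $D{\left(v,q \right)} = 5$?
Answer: $\frac{358}{3} \approx 119.33$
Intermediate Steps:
$V{\left(J,T \right)} = 5 + J$ ($V{\left(J,T \right)} = J 1 + 5 = J + 5 = 5 + J$)
$G = - \frac{5}{3}$ ($G = - \frac{\left(56 - 31\right) \frac{1}{-73 + 78}}{3} = - \frac{\left(56 - 31\right) \frac{1}{5}}{3} = - \frac{25 \cdot \frac{1}{5}}{3} = \left(- \frac{1}{3}\right) 5 = - \frac{5}{3} \approx -1.6667$)
$G V{\left(8,-2 \right)} + 141 = - \frac{5 \left(5 + 8\right)}{3} + 141 = \left(- \frac{5}{3}\right) 13 + 141 = - \frac{65}{3} + 141 = \frac{358}{3}$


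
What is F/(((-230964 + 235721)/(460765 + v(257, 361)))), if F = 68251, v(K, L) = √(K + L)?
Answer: 31447672015/4757 + 68251*√618/4757 ≈ 6.6112e+6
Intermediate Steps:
F/(((-230964 + 235721)/(460765 + v(257, 361)))) = 68251/(((-230964 + 235721)/(460765 + √(257 + 361)))) = 68251/((4757/(460765 + √618))) = 68251*(460765/4757 + √618/4757) = 31447672015/4757 + 68251*√618/4757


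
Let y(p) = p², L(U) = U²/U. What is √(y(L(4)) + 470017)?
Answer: √470033 ≈ 685.59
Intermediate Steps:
L(U) = U
√(y(L(4)) + 470017) = √(4² + 470017) = √(16 + 470017) = √470033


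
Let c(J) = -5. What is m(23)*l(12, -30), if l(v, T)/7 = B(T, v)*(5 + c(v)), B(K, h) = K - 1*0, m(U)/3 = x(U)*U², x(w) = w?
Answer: 0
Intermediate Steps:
m(U) = 3*U³ (m(U) = 3*(U*U²) = 3*U³)
B(K, h) = K (B(K, h) = K + 0 = K)
l(v, T) = 0 (l(v, T) = 7*(T*(5 - 5)) = 7*(T*0) = 7*0 = 0)
m(23)*l(12, -30) = (3*23³)*0 = (3*12167)*0 = 36501*0 = 0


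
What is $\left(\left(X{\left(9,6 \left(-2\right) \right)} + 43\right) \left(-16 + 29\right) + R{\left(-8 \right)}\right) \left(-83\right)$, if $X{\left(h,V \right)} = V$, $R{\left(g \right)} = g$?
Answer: $-32785$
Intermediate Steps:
$\left(\left(X{\left(9,6 \left(-2\right) \right)} + 43\right) \left(-16 + 29\right) + R{\left(-8 \right)}\right) \left(-83\right) = \left(\left(6 \left(-2\right) + 43\right) \left(-16 + 29\right) - 8\right) \left(-83\right) = \left(\left(-12 + 43\right) 13 - 8\right) \left(-83\right) = \left(31 \cdot 13 - 8\right) \left(-83\right) = \left(403 - 8\right) \left(-83\right) = 395 \left(-83\right) = -32785$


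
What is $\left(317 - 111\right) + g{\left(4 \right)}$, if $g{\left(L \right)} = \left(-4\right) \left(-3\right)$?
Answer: $218$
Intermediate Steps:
$g{\left(L \right)} = 12$
$\left(317 - 111\right) + g{\left(4 \right)} = \left(317 - 111\right) + 12 = 206 + 12 = 218$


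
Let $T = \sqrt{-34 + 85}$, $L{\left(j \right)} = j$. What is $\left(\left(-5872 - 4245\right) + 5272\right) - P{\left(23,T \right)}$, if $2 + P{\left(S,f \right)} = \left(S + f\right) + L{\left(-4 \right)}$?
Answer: $-4862 - \sqrt{51} \approx -4869.1$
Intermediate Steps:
$T = \sqrt{51} \approx 7.1414$
$P{\left(S,f \right)} = -6 + S + f$ ($P{\left(S,f \right)} = -2 - \left(4 - S - f\right) = -2 + \left(-4 + S + f\right) = -6 + S + f$)
$\left(\left(-5872 - 4245\right) + 5272\right) - P{\left(23,T \right)} = \left(\left(-5872 - 4245\right) + 5272\right) - \left(-6 + 23 + \sqrt{51}\right) = \left(-10117 + 5272\right) - \left(17 + \sqrt{51}\right) = -4845 - \left(17 + \sqrt{51}\right) = -4862 - \sqrt{51}$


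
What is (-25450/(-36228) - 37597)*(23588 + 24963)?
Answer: -33064169636483/18114 ≈ -1.8253e+9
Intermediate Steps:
(-25450/(-36228) - 37597)*(23588 + 24963) = (-25450*(-1/36228) - 37597)*48551 = (12725/18114 - 37597)*48551 = -681019333/18114*48551 = -33064169636483/18114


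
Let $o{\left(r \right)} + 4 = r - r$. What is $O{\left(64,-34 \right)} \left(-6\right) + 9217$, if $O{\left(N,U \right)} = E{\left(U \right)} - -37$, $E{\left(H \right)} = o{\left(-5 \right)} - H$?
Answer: $8815$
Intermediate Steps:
$o{\left(r \right)} = -4$ ($o{\left(r \right)} = -4 + \left(r - r\right) = -4 + 0 = -4$)
$E{\left(H \right)} = -4 - H$
$O{\left(N,U \right)} = 33 - U$ ($O{\left(N,U \right)} = \left(-4 - U\right) - -37 = \left(-4 - U\right) + 37 = 33 - U$)
$O{\left(64,-34 \right)} \left(-6\right) + 9217 = \left(33 - -34\right) \left(-6\right) + 9217 = \left(33 + 34\right) \left(-6\right) + 9217 = 67 \left(-6\right) + 9217 = -402 + 9217 = 8815$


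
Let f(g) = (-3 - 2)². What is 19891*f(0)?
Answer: 497275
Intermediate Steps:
f(g) = 25 (f(g) = (-5)² = 25)
19891*f(0) = 19891*25 = 497275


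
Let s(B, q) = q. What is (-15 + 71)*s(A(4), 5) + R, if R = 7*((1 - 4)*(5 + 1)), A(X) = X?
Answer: 154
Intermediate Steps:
R = -126 (R = 7*(-3*6) = 7*(-18) = -126)
(-15 + 71)*s(A(4), 5) + R = (-15 + 71)*5 - 126 = 56*5 - 126 = 280 - 126 = 154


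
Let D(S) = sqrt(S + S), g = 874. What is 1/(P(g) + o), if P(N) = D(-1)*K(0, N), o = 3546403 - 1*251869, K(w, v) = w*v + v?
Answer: 1647267/5426977902454 - 437*I*sqrt(2)/5426977902454 ≈ 3.0353e-7 - 1.1388e-10*I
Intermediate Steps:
D(S) = sqrt(2)*sqrt(S) (D(S) = sqrt(2*S) = sqrt(2)*sqrt(S))
K(w, v) = v + v*w (K(w, v) = v*w + v = v + v*w)
o = 3294534 (o = 3546403 - 251869 = 3294534)
P(N) = I*N*sqrt(2) (P(N) = (sqrt(2)*sqrt(-1))*(N*(1 + 0)) = (sqrt(2)*I)*(N*1) = (I*sqrt(2))*N = I*N*sqrt(2))
1/(P(g) + o) = 1/(I*874*sqrt(2) + 3294534) = 1/(874*I*sqrt(2) + 3294534) = 1/(3294534 + 874*I*sqrt(2))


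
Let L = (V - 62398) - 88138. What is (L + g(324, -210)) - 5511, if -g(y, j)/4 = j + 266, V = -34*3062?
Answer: -260379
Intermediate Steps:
V = -104108
g(y, j) = -1064 - 4*j (g(y, j) = -4*(j + 266) = -4*(266 + j) = -1064 - 4*j)
L = -254644 (L = (-104108 - 62398) - 88138 = -166506 - 88138 = -254644)
(L + g(324, -210)) - 5511 = (-254644 + (-1064 - 4*(-210))) - 5511 = (-254644 + (-1064 + 840)) - 5511 = (-254644 - 224) - 5511 = -254868 - 5511 = -260379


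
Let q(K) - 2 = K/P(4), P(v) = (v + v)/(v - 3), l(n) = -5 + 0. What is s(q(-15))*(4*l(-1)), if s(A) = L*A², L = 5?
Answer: -25/16 ≈ -1.5625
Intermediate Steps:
l(n) = -5
P(v) = 2*v/(-3 + v) (P(v) = (2*v)/(-3 + v) = 2*v/(-3 + v))
q(K) = 2 + K/8 (q(K) = 2 + K/((2*4/(-3 + 4))) = 2 + K/((2*4/1)) = 2 + K/((2*4*1)) = 2 + K/8)
s(A) = 5*A²
s(q(-15))*(4*l(-1)) = (5*(2 + (⅛)*(-15))²)*(4*(-5)) = (5*(2 - 15/8)²)*(-20) = (5*(⅛)²)*(-20) = (5*(1/64))*(-20) = (5/64)*(-20) = -25/16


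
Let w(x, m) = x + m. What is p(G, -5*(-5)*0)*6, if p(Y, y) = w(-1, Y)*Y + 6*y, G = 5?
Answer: 120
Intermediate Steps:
w(x, m) = m + x
p(Y, y) = 6*y + Y*(-1 + Y) (p(Y, y) = (Y - 1)*Y + 6*y = (-1 + Y)*Y + 6*y = Y*(-1 + Y) + 6*y = 6*y + Y*(-1 + Y))
p(G, -5*(-5)*0)*6 = (6*(-5*(-5)*0) + 5*(-1 + 5))*6 = (6*(25*0) + 5*4)*6 = (6*0 + 20)*6 = (0 + 20)*6 = 20*6 = 120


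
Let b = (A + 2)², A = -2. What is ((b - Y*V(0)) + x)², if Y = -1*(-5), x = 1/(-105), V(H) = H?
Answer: 1/11025 ≈ 9.0703e-5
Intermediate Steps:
x = -1/105 ≈ -0.0095238
Y = 5
b = 0 (b = (-2 + 2)² = 0² = 0)
((b - Y*V(0)) + x)² = ((0 - 5*0) - 1/105)² = ((0 - 1*0) - 1/105)² = ((0 + 0) - 1/105)² = (0 - 1/105)² = (-1/105)² = 1/11025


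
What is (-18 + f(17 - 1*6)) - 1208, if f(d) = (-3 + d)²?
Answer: -1162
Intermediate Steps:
(-18 + f(17 - 1*6)) - 1208 = (-18 + (-3 + (17 - 1*6))²) - 1208 = (-18 + (-3 + (17 - 6))²) - 1208 = (-18 + (-3 + 11)²) - 1208 = (-18 + 8²) - 1208 = (-18 + 64) - 1208 = 46 - 1208 = -1162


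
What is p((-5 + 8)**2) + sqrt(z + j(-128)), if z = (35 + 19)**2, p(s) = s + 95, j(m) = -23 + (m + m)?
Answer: 104 + 3*sqrt(293) ≈ 155.35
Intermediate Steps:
j(m) = -23 + 2*m
p(s) = 95 + s
z = 2916 (z = 54**2 = 2916)
p((-5 + 8)**2) + sqrt(z + j(-128)) = (95 + (-5 + 8)**2) + sqrt(2916 + (-23 + 2*(-128))) = (95 + 3**2) + sqrt(2916 + (-23 - 256)) = (95 + 9) + sqrt(2916 - 279) = 104 + sqrt(2637) = 104 + 3*sqrt(293)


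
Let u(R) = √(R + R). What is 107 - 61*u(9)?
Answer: 107 - 183*√2 ≈ -151.80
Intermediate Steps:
u(R) = √2*√R (u(R) = √(2*R) = √2*√R)
107 - 61*u(9) = 107 - 61*√2*√9 = 107 - 61*√2*3 = 107 - 183*√2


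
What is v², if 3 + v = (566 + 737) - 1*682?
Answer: 381924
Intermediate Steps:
v = 618 (v = -3 + ((566 + 737) - 1*682) = -3 + (1303 - 682) = -3 + 621 = 618)
v² = 618² = 381924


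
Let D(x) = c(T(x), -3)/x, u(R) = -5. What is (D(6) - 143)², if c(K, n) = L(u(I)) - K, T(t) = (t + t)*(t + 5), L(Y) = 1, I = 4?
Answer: 978121/36 ≈ 27170.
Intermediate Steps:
T(t) = 2*t*(5 + t) (T(t) = (2*t)*(5 + t) = 2*t*(5 + t))
c(K, n) = 1 - K
D(x) = (1 - 2*x*(5 + x))/x
(D(6) - 143)² = ((-10 + 1/6 - 2*6) - 143)² = ((-10 + ⅙ - 12) - 143)² = (-131/6 - 143)² = (-989/6)² = 978121/36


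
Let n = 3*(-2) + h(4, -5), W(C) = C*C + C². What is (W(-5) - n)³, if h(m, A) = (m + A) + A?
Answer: 238328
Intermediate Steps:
h(m, A) = m + 2*A (h(m, A) = (A + m) + A = m + 2*A)
W(C) = 2*C² (W(C) = C² + C² = 2*C²)
n = -12 (n = 3*(-2) + (4 + 2*(-5)) = -6 + (4 - 10) = -6 - 6 = -12)
(W(-5) - n)³ = (2*(-5)² - 1*(-12))³ = (2*25 + 12)³ = (50 + 12)³ = 62³ = 238328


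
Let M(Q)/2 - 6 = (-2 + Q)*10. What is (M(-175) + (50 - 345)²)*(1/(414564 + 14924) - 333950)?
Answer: -11975767436963703/429488 ≈ -2.7884e+10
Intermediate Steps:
M(Q) = -28 + 20*Q (M(Q) = 12 + 2*((-2 + Q)*10) = 12 + 2*(-20 + 10*Q) = 12 + (-40 + 20*Q) = -28 + 20*Q)
(M(-175) + (50 - 345)²)*(1/(414564 + 14924) - 333950) = ((-28 + 20*(-175)) + (50 - 345)²)*(1/(414564 + 14924) - 333950) = ((-28 - 3500) + (-295)²)*(1/429488 - 333950) = (-3528 + 87025)*(1/429488 - 333950) = 83497*(-143427517599/429488) = -11975767436963703/429488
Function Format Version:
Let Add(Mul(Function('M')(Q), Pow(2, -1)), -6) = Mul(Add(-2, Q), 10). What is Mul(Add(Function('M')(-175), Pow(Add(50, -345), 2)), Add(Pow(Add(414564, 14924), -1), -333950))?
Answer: Rational(-11975767436963703, 429488) ≈ -2.7884e+10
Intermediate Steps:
Function('M')(Q) = Add(-28, Mul(20, Q)) (Function('M')(Q) = Add(12, Mul(2, Mul(Add(-2, Q), 10))) = Add(12, Mul(2, Add(-20, Mul(10, Q)))) = Add(12, Add(-40, Mul(20, Q))) = Add(-28, Mul(20, Q)))
Mul(Add(Function('M')(-175), Pow(Add(50, -345), 2)), Add(Pow(Add(414564, 14924), -1), -333950)) = Mul(Add(Add(-28, Mul(20, -175)), Pow(Add(50, -345), 2)), Add(Pow(Add(414564, 14924), -1), -333950)) = Mul(Add(Add(-28, -3500), Pow(-295, 2)), Add(Pow(429488, -1), -333950)) = Mul(Add(-3528, 87025), Add(Rational(1, 429488), -333950)) = Mul(83497, Rational(-143427517599, 429488)) = Rational(-11975767436963703, 429488)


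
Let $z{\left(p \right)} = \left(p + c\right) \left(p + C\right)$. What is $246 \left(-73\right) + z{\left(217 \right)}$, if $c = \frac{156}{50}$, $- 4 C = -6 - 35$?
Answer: $\frac{3206427}{100} \approx 32064.0$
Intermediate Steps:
$C = \frac{41}{4}$ ($C = - \frac{-6 - 35}{4} = \left(- \frac{1}{4}\right) \left(-41\right) = \frac{41}{4} \approx 10.25$)
$c = \frac{78}{25}$ ($c = 156 \cdot \frac{1}{50} = \frac{78}{25} \approx 3.12$)
$z{\left(p \right)} = \left(\frac{41}{4} + p\right) \left(\frac{78}{25} + p\right)$ ($z{\left(p \right)} = \left(p + \frac{78}{25}\right) \left(p + \frac{41}{4}\right) = \left(\frac{78}{25} + p\right) \left(\frac{41}{4} + p\right) = \left(\frac{41}{4} + p\right) \left(\frac{78}{25} + p\right)$)
$246 \left(-73\right) + z{\left(217 \right)} = 246 \left(-73\right) + \left(\frac{1599}{50} + 217^{2} + \frac{1337}{100} \cdot 217\right) = -17958 + \left(\frac{1599}{50} + 47089 + \frac{290129}{100}\right) = -17958 + \frac{5002227}{100} = \frac{3206427}{100}$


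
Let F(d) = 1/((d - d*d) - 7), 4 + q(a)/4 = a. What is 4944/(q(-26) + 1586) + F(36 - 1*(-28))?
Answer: 9983675/2960587 ≈ 3.3722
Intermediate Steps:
q(a) = -16 + 4*a
F(d) = 1/(-7 + d - d**2) (F(d) = 1/((d - d**2) - 7) = 1/(-7 + d - d**2))
4944/(q(-26) + 1586) + F(36 - 1*(-28)) = 4944/((-16 + 4*(-26)) + 1586) - 1/(7 + (36 - 1*(-28))**2 - (36 - 1*(-28))) = 4944/((-16 - 104) + 1586) - 1/(7 + (36 + 28)**2 - (36 + 28)) = 4944/(-120 + 1586) - 1/(7 + 64**2 - 1*64) = 4944/1466 - 1/(7 + 4096 - 64) = 4944*(1/1466) - 1/4039 = 2472/733 - 1*1/4039 = 2472/733 - 1/4039 = 9983675/2960587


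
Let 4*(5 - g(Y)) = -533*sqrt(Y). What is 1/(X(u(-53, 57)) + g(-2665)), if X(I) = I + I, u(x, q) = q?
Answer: 1904/757323761 - 2132*I*sqrt(2665)/757323761 ≈ 2.5141e-6 - 0.00014533*I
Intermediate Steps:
X(I) = 2*I
g(Y) = 5 + 533*sqrt(Y)/4 (g(Y) = 5 - (-533)*sqrt(Y)/4 = 5 + 533*sqrt(Y)/4)
1/(X(u(-53, 57)) + g(-2665)) = 1/(2*57 + (5 + 533*sqrt(-2665)/4)) = 1/(114 + (5 + 533*(I*sqrt(2665))/4)) = 1/(114 + (5 + 533*I*sqrt(2665)/4)) = 1/(119 + 533*I*sqrt(2665)/4)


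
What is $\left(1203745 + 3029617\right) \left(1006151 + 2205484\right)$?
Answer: $13596013566870$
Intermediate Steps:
$\left(1203745 + 3029617\right) \left(1006151 + 2205484\right) = 4233362 \cdot 3211635 = 13596013566870$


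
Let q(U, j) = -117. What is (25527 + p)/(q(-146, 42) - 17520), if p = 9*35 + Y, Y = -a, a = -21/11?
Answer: -94761/64669 ≈ -1.4653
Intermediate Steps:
a = -21/11 (a = -21*1/11 = -21/11 ≈ -1.9091)
Y = 21/11 (Y = -1*(-21/11) = 21/11 ≈ 1.9091)
p = 3486/11 (p = 9*35 + 21/11 = 315 + 21/11 = 3486/11 ≈ 316.91)
(25527 + p)/(q(-146, 42) - 17520) = (25527 + 3486/11)/(-117 - 17520) = (284283/11)/(-17637) = (284283/11)*(-1/17637) = -94761/64669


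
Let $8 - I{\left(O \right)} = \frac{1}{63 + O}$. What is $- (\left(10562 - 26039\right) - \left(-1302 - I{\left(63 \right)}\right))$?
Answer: $\frac{1785043}{126} \approx 14167.0$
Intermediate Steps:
$I{\left(O \right)} = 8 - \frac{1}{63 + O}$
$- (\left(10562 - 26039\right) - \left(-1302 - I{\left(63 \right)}\right)) = - (\left(10562 - 26039\right) - \left(-1302 - \frac{503 + 8 \cdot 63}{63 + 63}\right)) = - (-15477 - \left(-1302 - \frac{503 + 504}{126}\right)) = - (-15477 + \left(\left(8721 + \frac{1}{126} \cdot 1007\right) - 7419\right)) = - (-15477 + \left(\left(8721 + \frac{1007}{126}\right) - 7419\right)) = - (-15477 + \left(\frac{1099853}{126} - 7419\right)) = - (-15477 + \frac{165059}{126}) = \left(-1\right) \left(- \frac{1785043}{126}\right) = \frac{1785043}{126}$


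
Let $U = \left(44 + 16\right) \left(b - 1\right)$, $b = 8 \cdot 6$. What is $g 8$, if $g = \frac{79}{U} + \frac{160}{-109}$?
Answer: $- \frac{885178}{76845} \approx -11.519$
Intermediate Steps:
$b = 48$
$U = 2820$ ($U = \left(44 + 16\right) \left(48 - 1\right) = 60 \cdot 47 = 2820$)
$g = - \frac{442589}{307380}$ ($g = \frac{79}{2820} + \frac{160}{-109} = 79 \cdot \frac{1}{2820} + 160 \left(- \frac{1}{109}\right) = \frac{79}{2820} - \frac{160}{109} = - \frac{442589}{307380} \approx -1.4399$)
$g 8 = \left(- \frac{442589}{307380}\right) 8 = - \frac{885178}{76845}$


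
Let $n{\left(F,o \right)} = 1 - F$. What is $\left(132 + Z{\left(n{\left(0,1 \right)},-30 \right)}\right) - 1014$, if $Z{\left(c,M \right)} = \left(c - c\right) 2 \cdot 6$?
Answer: $-882$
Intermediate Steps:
$Z{\left(c,M \right)} = 0$ ($Z{\left(c,M \right)} = 0 \cdot 2 \cdot 6 = 0 \cdot 6 = 0$)
$\left(132 + Z{\left(n{\left(0,1 \right)},-30 \right)}\right) - 1014 = \left(132 + 0\right) - 1014 = 132 - 1014 = -882$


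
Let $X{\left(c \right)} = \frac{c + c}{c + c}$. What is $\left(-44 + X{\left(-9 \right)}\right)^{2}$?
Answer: $1849$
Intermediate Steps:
$X{\left(c \right)} = 1$ ($X{\left(c \right)} = \frac{2 c}{2 c} = 2 c \frac{1}{2 c} = 1$)
$\left(-44 + X{\left(-9 \right)}\right)^{2} = \left(-44 + 1\right)^{2} = \left(-43\right)^{2} = 1849$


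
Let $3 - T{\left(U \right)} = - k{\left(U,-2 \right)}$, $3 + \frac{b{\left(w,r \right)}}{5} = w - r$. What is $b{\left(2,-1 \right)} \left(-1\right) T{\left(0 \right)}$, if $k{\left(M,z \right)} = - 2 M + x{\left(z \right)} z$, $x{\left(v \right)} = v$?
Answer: $0$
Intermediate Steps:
$b{\left(w,r \right)} = -15 - 5 r + 5 w$ ($b{\left(w,r \right)} = -15 + 5 \left(w - r\right) = -15 - \left(- 5 w + 5 r\right) = -15 - 5 r + 5 w$)
$k{\left(M,z \right)} = z^{2} - 2 M$ ($k{\left(M,z \right)} = - 2 M + z z = - 2 M + z^{2} = z^{2} - 2 M$)
$T{\left(U \right)} = 7 - 2 U$ ($T{\left(U \right)} = 3 - - (\left(-2\right)^{2} - 2 U) = 3 - - (4 - 2 U) = 3 - \left(-4 + 2 U\right) = 7 - 2 U$)
$b{\left(2,-1 \right)} \left(-1\right) T{\left(0 \right)} = \left(-15 - -5 + 5 \cdot 2\right) \left(-1\right) \left(7 - 0\right) = \left(-15 + 5 + 10\right) \left(-1\right) \left(7 + 0\right) = 0 \left(-1\right) 7 = 0 \cdot 7 = 0$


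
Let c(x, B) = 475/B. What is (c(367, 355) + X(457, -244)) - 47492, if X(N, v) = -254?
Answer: -3389871/71 ≈ -47745.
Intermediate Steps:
(c(367, 355) + X(457, -244)) - 47492 = (475/355 - 254) - 47492 = (475*(1/355) - 254) - 47492 = (95/71 - 254) - 47492 = -17939/71 - 47492 = -3389871/71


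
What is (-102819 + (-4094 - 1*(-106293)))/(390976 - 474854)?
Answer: 310/41939 ≈ 0.0073917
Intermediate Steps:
(-102819 + (-4094 - 1*(-106293)))/(390976 - 474854) = (-102819 + (-4094 + 106293))/(-83878) = (-102819 + 102199)*(-1/83878) = -620*(-1/83878) = 310/41939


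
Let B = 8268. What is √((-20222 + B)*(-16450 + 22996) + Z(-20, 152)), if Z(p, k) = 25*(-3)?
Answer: 3*I*√8694551 ≈ 8846.0*I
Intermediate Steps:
Z(p, k) = -75
√((-20222 + B)*(-16450 + 22996) + Z(-20, 152)) = √((-20222 + 8268)*(-16450 + 22996) - 75) = √(-11954*6546 - 75) = √(-78250884 - 75) = √(-78250959) = 3*I*√8694551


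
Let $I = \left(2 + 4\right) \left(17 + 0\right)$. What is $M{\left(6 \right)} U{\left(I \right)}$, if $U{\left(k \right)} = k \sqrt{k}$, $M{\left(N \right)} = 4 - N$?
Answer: $- 204 \sqrt{102} \approx -2060.3$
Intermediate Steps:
$I = 102$ ($I = 6 \cdot 17 = 102$)
$U{\left(k \right)} = k^{\frac{3}{2}}$
$M{\left(6 \right)} U{\left(I \right)} = \left(4 - 6\right) 102^{\frac{3}{2}} = \left(4 - 6\right) 102 \sqrt{102} = - 2 \cdot 102 \sqrt{102} = - 204 \sqrt{102}$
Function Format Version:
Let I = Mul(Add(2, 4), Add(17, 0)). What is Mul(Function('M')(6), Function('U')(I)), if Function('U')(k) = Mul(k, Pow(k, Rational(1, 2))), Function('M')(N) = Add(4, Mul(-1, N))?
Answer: Mul(-204, Pow(102, Rational(1, 2))) ≈ -2060.3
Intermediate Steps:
I = 102 (I = Mul(6, 17) = 102)
Function('U')(k) = Pow(k, Rational(3, 2))
Mul(Function('M')(6), Function('U')(I)) = Mul(Add(4, Mul(-1, 6)), Pow(102, Rational(3, 2))) = Mul(Add(4, -6), Mul(102, Pow(102, Rational(1, 2)))) = Mul(-2, Mul(102, Pow(102, Rational(1, 2)))) = Mul(-204, Pow(102, Rational(1, 2)))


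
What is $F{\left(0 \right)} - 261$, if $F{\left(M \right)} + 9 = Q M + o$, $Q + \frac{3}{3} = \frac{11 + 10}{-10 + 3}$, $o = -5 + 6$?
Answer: $-269$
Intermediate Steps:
$o = 1$
$Q = -4$ ($Q = -1 + \frac{11 + 10}{-10 + 3} = -1 + \frac{21}{-7} = -1 + 21 \left(- \frac{1}{7}\right) = -1 - 3 = -4$)
$F{\left(M \right)} = -8 - 4 M$ ($F{\left(M \right)} = -9 - \left(-1 + 4 M\right) = -8 - 4 M$)
$F{\left(0 \right)} - 261 = \left(-8 - 0\right) - 261 = \left(-8 + 0\right) - 261 = -8 - 261 = -269$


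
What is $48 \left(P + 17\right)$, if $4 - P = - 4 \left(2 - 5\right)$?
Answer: $432$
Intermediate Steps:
$P = -8$ ($P = 4 - - 4 \left(2 - 5\right) = 4 - \left(-4\right) \left(-3\right) = 4 - 12 = -8$)
$48 \left(P + 17\right) = 48 \left(-8 + 17\right) = 48 \cdot 9 = 432$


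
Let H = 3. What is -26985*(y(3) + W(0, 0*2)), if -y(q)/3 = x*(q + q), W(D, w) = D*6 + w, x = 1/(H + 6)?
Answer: 53970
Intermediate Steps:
x = 1/9 (x = 1/(3 + 6) = 1/9 ≈ 0.11111)
W(D, w) = w + 6*D (W(D, w) = 6*D + w = w + 6*D)
y(q) = -2*q/3 (y(q) = -(q + q)/3 = -2*q/3)
-26985*(y(3) + W(0, 0*2)) = -26985*(-2/3*3 + (0*2 + 6*0)) = -26985*(-2 + (0 + 0)) = -26985*(-2 + 0) = -26985*(-2) = 53970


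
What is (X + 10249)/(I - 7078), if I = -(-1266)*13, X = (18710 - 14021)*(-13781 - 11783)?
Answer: -119859347/9380 ≈ -12778.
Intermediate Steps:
X = -119869596 (X = 4689*(-25564) = -119869596)
I = 16458 (I = -211*(-78) = 16458)
(X + 10249)/(I - 7078) = (-119869596 + 10249)/(16458 - 7078) = -119859347/9380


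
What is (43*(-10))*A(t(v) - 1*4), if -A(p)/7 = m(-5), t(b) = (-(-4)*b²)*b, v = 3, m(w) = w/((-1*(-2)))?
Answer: -7525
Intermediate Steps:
m(w) = w/2
t(b) = 4*b³ (t(b) = (4*b²)*b = 4*b³)
A(p) = 35/2 (A(p) = -7*(-5)/2 = -7*(-5/2) = 35/2)
(43*(-10))*A(t(v) - 1*4) = (43*(-10))*(35/2) = -430*35/2 = -7525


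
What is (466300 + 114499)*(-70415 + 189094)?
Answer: 68928644521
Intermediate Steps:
(466300 + 114499)*(-70415 + 189094) = 580799*118679 = 68928644521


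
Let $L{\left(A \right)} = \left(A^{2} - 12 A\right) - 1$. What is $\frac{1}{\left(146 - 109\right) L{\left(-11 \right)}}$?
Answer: $\frac{1}{9324} \approx 0.00010725$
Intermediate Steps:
$L{\left(A \right)} = -1 + A^{2} - 12 A$
$\frac{1}{\left(146 - 109\right) L{\left(-11 \right)}} = \frac{1}{\left(146 - 109\right) \left(-1 + \left(-11\right)^{2} - -132\right)} = \frac{1}{37 \left(-1 + 121 + 132\right)} = \frac{1}{37 \cdot 252} = \frac{1}{9324}$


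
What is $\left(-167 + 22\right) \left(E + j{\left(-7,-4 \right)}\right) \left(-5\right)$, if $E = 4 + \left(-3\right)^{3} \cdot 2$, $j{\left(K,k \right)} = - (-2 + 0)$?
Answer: $-34800$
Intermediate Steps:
$j{\left(K,k \right)} = 2$ ($j{\left(K,k \right)} = \left(-1\right) \left(-2\right) = 2$)
$E = -50$ ($E = 4 - 54 = -50$)
$\left(-167 + 22\right) \left(E + j{\left(-7,-4 \right)}\right) \left(-5\right) = \left(-167 + 22\right) \left(-50 + 2\right) \left(-5\right) = \left(-145\right) \left(-48\right) \left(-5\right) = 6960 \left(-5\right) = -34800$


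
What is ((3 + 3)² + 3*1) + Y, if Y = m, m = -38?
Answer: 1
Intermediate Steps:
Y = -38
((3 + 3)² + 3*1) + Y = ((3 + 3)² + 3*1) - 38 = (6² + 3) - 38 = (36 + 3) - 38 = 39 - 38 = 1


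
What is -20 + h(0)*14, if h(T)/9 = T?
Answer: -20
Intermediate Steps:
h(T) = 9*T
-20 + h(0)*14 = -20 + (9*0)*14 = -20 + 0*14 = -20 + 0 = -20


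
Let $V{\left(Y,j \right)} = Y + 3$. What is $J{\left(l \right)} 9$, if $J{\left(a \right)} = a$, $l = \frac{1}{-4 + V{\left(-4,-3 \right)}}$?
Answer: $- \frac{9}{5} \approx -1.8$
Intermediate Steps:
$V{\left(Y,j \right)} = 3 + Y$
$l = - \frac{1}{5}$ ($l = \frac{1}{-4 + \left(3 - 4\right)} = \frac{1}{-4 - 1} = \frac{1}{-5} = - \frac{1}{5} \approx -0.2$)
$J{\left(l \right)} 9 = \left(- \frac{1}{5}\right) 9 = - \frac{9}{5}$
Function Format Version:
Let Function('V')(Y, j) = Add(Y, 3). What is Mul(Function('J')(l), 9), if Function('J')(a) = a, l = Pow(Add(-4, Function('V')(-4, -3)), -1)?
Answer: Rational(-9, 5) ≈ -1.8000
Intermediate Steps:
Function('V')(Y, j) = Add(3, Y)
l = Rational(-1, 5) (l = Pow(Add(-4, Add(3, -4)), -1) = Pow(Add(-4, -1), -1) = Pow(-5, -1) = Rational(-1, 5) ≈ -0.20000)
Mul(Function('J')(l), 9) = Mul(Rational(-1, 5), 9) = Rational(-9, 5)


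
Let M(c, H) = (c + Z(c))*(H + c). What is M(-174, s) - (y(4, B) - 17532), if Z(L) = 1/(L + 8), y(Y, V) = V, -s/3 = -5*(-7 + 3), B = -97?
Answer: 4842752/83 ≈ 58346.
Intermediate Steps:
s = -60 (s = -(-15)*(-7 + 3) = -(-15)*(-4) = -3*20 = -60)
Z(L) = 1/(8 + L)
M(c, H) = (H + c)*(c + 1/(8 + c)) (M(c, H) = (c + 1/(8 + c))*(H + c) = (H + c)*(c + 1/(8 + c)))
M(-174, s) - (y(4, B) - 17532) = (-60 - 174 - 174*(8 - 174)*(-60 - 174))/(8 - 174) - (-97 - 17532) = (-60 - 174 - 174*(-166)*(-234))/(-166) - 1*(-17629) = -(-60 - 174 - 6758856)/166 + 17629 = -1/166*(-6759090) + 17629 = 3379545/83 + 17629 = 4842752/83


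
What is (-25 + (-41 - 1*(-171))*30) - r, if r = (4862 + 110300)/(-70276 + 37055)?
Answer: 128846537/33221 ≈ 3878.5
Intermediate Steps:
r = -115162/33221 (r = 115162/(-33221) = 115162*(-1/33221) = -115162/33221 ≈ -3.4665)
(-25 + (-41 - 1*(-171))*30) - r = (-25 + (-41 - 1*(-171))*30) - 1*(-115162/33221) = (-25 + (-41 + 171)*30) + 115162/33221 = (-25 + 130*30) + 115162/33221 = (-25 + 3900) + 115162/33221 = 3875 + 115162/33221 = 128846537/33221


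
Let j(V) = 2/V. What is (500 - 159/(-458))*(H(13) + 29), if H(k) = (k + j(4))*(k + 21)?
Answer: 55914796/229 ≈ 2.4417e+5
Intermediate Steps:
H(k) = (½ + k)*(21 + k) (H(k) = (k + 2/4)*(k + 21) = (k + 2*(¼))*(21 + k) = (k + ½)*(21 + k) = (½ + k)*(21 + k))
(500 - 159/(-458))*(H(13) + 29) = (500 - 159/(-458))*((21/2 + 13² + (43/2)*13) + 29) = (500 - 159*(-1/458))*((21/2 + 169 + 559/2) + 29) = (500 + 159/458)*(459 + 29) = (229159/458)*488 = 55914796/229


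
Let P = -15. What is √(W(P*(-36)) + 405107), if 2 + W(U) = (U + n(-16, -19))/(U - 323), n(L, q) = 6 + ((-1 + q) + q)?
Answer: 2274*√3689/217 ≈ 636.48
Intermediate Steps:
n(L, q) = 5 + 2*q (n(L, q) = 6 + (-1 + 2*q) = 5 + 2*q)
W(U) = -2 + (-33 + U)/(-323 + U) (W(U) = -2 + (U + (5 + 2*(-19)))/(U - 323) = -2 + (U + (5 - 38))/(-323 + U) = -2 + (U - 33)/(-323 + U) = -2 + (-33 + U)/(-323 + U))
√(W(P*(-36)) + 405107) = √((613 - (-15)*(-36))/(-323 - 15*(-36)) + 405107) = √((613 - 1*540)/(-323 + 540) + 405107) = √((613 - 540)/217 + 405107) = √((1/217)*73 + 405107) = √(73/217 + 405107) = √(87908292/217) = 2274*√3689/217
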